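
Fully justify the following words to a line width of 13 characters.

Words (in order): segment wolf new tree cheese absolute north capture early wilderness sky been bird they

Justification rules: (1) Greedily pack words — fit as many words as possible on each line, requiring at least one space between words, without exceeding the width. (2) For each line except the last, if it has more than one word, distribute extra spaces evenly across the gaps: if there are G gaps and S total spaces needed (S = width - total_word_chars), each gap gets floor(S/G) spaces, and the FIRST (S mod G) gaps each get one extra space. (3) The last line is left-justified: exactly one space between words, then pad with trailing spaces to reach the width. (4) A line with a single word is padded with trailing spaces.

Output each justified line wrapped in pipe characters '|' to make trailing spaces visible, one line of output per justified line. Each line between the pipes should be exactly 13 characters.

Answer: |segment  wolf|
|new      tree|
|cheese       |
|absolute     |
|north capture|
|early        |
|wilderness   |
|sky been bird|
|they         |

Derivation:
Line 1: ['segment', 'wolf'] (min_width=12, slack=1)
Line 2: ['new', 'tree'] (min_width=8, slack=5)
Line 3: ['cheese'] (min_width=6, slack=7)
Line 4: ['absolute'] (min_width=8, slack=5)
Line 5: ['north', 'capture'] (min_width=13, slack=0)
Line 6: ['early'] (min_width=5, slack=8)
Line 7: ['wilderness'] (min_width=10, slack=3)
Line 8: ['sky', 'been', 'bird'] (min_width=13, slack=0)
Line 9: ['they'] (min_width=4, slack=9)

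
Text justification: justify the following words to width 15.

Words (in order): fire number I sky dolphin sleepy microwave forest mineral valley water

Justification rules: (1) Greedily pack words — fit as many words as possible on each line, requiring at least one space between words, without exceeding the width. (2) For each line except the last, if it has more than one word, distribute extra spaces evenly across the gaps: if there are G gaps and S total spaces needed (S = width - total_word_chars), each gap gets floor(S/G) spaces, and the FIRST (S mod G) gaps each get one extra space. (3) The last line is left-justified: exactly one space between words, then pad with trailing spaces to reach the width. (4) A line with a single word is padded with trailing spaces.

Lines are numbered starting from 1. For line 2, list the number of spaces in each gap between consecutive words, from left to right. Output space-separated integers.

Line 1: ['fire', 'number', 'I'] (min_width=13, slack=2)
Line 2: ['sky', 'dolphin'] (min_width=11, slack=4)
Line 3: ['sleepy'] (min_width=6, slack=9)
Line 4: ['microwave'] (min_width=9, slack=6)
Line 5: ['forest', 'mineral'] (min_width=14, slack=1)
Line 6: ['valley', 'water'] (min_width=12, slack=3)

Answer: 5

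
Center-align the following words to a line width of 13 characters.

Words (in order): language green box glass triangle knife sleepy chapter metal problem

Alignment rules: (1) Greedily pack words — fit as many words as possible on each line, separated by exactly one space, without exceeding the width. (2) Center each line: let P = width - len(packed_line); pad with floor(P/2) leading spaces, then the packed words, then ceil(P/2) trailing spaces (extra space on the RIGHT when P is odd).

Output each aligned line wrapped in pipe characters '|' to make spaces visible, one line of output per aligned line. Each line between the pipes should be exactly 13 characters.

Answer: |  language   |
|  green box  |
|    glass    |
|  triangle   |
|knife sleepy |
|chapter metal|
|   problem   |

Derivation:
Line 1: ['language'] (min_width=8, slack=5)
Line 2: ['green', 'box'] (min_width=9, slack=4)
Line 3: ['glass'] (min_width=5, slack=8)
Line 4: ['triangle'] (min_width=8, slack=5)
Line 5: ['knife', 'sleepy'] (min_width=12, slack=1)
Line 6: ['chapter', 'metal'] (min_width=13, slack=0)
Line 7: ['problem'] (min_width=7, slack=6)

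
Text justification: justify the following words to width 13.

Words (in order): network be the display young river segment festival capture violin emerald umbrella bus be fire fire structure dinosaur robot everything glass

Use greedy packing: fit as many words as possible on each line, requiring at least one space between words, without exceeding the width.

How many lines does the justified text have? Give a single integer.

Line 1: ['network', 'be'] (min_width=10, slack=3)
Line 2: ['the', 'display'] (min_width=11, slack=2)
Line 3: ['young', 'river'] (min_width=11, slack=2)
Line 4: ['segment'] (min_width=7, slack=6)
Line 5: ['festival'] (min_width=8, slack=5)
Line 6: ['capture'] (min_width=7, slack=6)
Line 7: ['violin'] (min_width=6, slack=7)
Line 8: ['emerald'] (min_width=7, slack=6)
Line 9: ['umbrella', 'bus'] (min_width=12, slack=1)
Line 10: ['be', 'fire', 'fire'] (min_width=12, slack=1)
Line 11: ['structure'] (min_width=9, slack=4)
Line 12: ['dinosaur'] (min_width=8, slack=5)
Line 13: ['robot'] (min_width=5, slack=8)
Line 14: ['everything'] (min_width=10, slack=3)
Line 15: ['glass'] (min_width=5, slack=8)
Total lines: 15

Answer: 15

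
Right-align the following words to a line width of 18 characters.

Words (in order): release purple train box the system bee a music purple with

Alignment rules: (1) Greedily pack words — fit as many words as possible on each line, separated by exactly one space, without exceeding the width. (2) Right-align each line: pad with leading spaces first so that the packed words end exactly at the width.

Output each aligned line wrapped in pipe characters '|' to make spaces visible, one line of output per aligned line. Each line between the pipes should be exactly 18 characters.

Line 1: ['release', 'purple'] (min_width=14, slack=4)
Line 2: ['train', 'box', 'the'] (min_width=13, slack=5)
Line 3: ['system', 'bee', 'a', 'music'] (min_width=18, slack=0)
Line 4: ['purple', 'with'] (min_width=11, slack=7)

Answer: |    release purple|
|     train box the|
|system bee a music|
|       purple with|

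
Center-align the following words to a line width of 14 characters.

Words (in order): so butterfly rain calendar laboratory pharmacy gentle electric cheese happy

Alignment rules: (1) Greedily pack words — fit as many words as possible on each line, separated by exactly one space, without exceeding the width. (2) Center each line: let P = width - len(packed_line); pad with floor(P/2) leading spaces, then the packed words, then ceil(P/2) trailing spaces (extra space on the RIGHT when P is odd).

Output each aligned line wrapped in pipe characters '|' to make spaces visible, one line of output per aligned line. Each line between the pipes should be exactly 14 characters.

Line 1: ['so', 'butterfly'] (min_width=12, slack=2)
Line 2: ['rain', 'calendar'] (min_width=13, slack=1)
Line 3: ['laboratory'] (min_width=10, slack=4)
Line 4: ['pharmacy'] (min_width=8, slack=6)
Line 5: ['gentle'] (min_width=6, slack=8)
Line 6: ['electric'] (min_width=8, slack=6)
Line 7: ['cheese', 'happy'] (min_width=12, slack=2)

Answer: | so butterfly |
|rain calendar |
|  laboratory  |
|   pharmacy   |
|    gentle    |
|   electric   |
| cheese happy |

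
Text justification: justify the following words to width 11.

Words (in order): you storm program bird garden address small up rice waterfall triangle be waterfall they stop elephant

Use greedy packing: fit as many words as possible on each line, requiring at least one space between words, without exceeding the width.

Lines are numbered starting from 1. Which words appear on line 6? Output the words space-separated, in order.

Line 1: ['you', 'storm'] (min_width=9, slack=2)
Line 2: ['program'] (min_width=7, slack=4)
Line 3: ['bird', 'garden'] (min_width=11, slack=0)
Line 4: ['address'] (min_width=7, slack=4)
Line 5: ['small', 'up'] (min_width=8, slack=3)
Line 6: ['rice'] (min_width=4, slack=7)
Line 7: ['waterfall'] (min_width=9, slack=2)
Line 8: ['triangle', 'be'] (min_width=11, slack=0)
Line 9: ['waterfall'] (min_width=9, slack=2)
Line 10: ['they', 'stop'] (min_width=9, slack=2)
Line 11: ['elephant'] (min_width=8, slack=3)

Answer: rice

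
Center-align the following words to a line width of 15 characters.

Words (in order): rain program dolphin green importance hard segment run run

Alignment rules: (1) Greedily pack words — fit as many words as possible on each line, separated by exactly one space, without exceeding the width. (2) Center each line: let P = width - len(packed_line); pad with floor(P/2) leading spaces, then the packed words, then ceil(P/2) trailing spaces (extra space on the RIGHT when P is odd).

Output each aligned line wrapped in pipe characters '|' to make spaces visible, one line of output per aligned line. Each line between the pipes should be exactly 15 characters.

Line 1: ['rain', 'program'] (min_width=12, slack=3)
Line 2: ['dolphin', 'green'] (min_width=13, slack=2)
Line 3: ['importance', 'hard'] (min_width=15, slack=0)
Line 4: ['segment', 'run', 'run'] (min_width=15, slack=0)

Answer: | rain program  |
| dolphin green |
|importance hard|
|segment run run|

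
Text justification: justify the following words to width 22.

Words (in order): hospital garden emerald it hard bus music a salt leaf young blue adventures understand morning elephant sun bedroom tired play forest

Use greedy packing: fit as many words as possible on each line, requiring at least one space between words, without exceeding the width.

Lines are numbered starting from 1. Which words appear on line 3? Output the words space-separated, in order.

Answer: music a salt leaf

Derivation:
Line 1: ['hospital', 'garden'] (min_width=15, slack=7)
Line 2: ['emerald', 'it', 'hard', 'bus'] (min_width=19, slack=3)
Line 3: ['music', 'a', 'salt', 'leaf'] (min_width=17, slack=5)
Line 4: ['young', 'blue', 'adventures'] (min_width=21, slack=1)
Line 5: ['understand', 'morning'] (min_width=18, slack=4)
Line 6: ['elephant', 'sun', 'bedroom'] (min_width=20, slack=2)
Line 7: ['tired', 'play', 'forest'] (min_width=17, slack=5)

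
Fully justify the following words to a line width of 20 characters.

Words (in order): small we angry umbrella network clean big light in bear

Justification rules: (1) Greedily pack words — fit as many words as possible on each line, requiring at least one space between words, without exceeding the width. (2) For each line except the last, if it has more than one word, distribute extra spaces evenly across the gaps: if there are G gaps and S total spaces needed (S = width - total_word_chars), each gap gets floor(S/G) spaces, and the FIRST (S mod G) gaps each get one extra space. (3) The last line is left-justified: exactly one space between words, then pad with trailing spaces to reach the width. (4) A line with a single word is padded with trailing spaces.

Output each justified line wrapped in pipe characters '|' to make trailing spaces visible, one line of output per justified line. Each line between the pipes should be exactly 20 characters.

Answer: |small    we    angry|
|umbrella     network|
|clean  big  light in|
|bear                |

Derivation:
Line 1: ['small', 'we', 'angry'] (min_width=14, slack=6)
Line 2: ['umbrella', 'network'] (min_width=16, slack=4)
Line 3: ['clean', 'big', 'light', 'in'] (min_width=18, slack=2)
Line 4: ['bear'] (min_width=4, slack=16)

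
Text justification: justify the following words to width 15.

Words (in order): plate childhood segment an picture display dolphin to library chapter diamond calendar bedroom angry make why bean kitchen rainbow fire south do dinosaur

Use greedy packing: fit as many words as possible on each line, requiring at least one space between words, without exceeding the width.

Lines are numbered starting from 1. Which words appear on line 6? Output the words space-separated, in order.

Line 1: ['plate', 'childhood'] (min_width=15, slack=0)
Line 2: ['segment', 'an'] (min_width=10, slack=5)
Line 3: ['picture', 'display'] (min_width=15, slack=0)
Line 4: ['dolphin', 'to'] (min_width=10, slack=5)
Line 5: ['library', 'chapter'] (min_width=15, slack=0)
Line 6: ['diamond'] (min_width=7, slack=8)
Line 7: ['calendar'] (min_width=8, slack=7)
Line 8: ['bedroom', 'angry'] (min_width=13, slack=2)
Line 9: ['make', 'why', 'bean'] (min_width=13, slack=2)
Line 10: ['kitchen', 'rainbow'] (min_width=15, slack=0)
Line 11: ['fire', 'south', 'do'] (min_width=13, slack=2)
Line 12: ['dinosaur'] (min_width=8, slack=7)

Answer: diamond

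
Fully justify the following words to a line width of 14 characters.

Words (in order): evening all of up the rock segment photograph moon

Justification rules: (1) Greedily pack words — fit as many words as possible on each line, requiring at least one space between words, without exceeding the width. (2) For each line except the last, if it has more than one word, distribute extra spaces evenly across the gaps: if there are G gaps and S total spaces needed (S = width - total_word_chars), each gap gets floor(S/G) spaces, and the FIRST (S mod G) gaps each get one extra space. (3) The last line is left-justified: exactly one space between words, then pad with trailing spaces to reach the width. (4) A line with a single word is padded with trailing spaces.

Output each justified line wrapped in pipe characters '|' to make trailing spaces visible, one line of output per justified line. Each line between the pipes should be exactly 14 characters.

Line 1: ['evening', 'all', 'of'] (min_width=14, slack=0)
Line 2: ['up', 'the', 'rock'] (min_width=11, slack=3)
Line 3: ['segment'] (min_width=7, slack=7)
Line 4: ['photograph'] (min_width=10, slack=4)
Line 5: ['moon'] (min_width=4, slack=10)

Answer: |evening all of|
|up   the  rock|
|segment       |
|photograph    |
|moon          |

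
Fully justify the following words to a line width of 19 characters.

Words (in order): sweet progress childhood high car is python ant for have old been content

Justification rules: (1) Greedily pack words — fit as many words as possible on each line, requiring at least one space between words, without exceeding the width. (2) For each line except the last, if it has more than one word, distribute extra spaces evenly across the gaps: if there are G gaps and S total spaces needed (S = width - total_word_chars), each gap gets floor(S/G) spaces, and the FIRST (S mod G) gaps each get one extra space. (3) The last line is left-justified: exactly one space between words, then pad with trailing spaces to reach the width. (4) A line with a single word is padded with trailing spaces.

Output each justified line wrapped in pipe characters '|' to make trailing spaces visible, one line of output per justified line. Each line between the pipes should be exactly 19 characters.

Line 1: ['sweet', 'progress'] (min_width=14, slack=5)
Line 2: ['childhood', 'high', 'car'] (min_width=18, slack=1)
Line 3: ['is', 'python', 'ant', 'for'] (min_width=17, slack=2)
Line 4: ['have', 'old', 'been'] (min_width=13, slack=6)
Line 5: ['content'] (min_width=7, slack=12)

Answer: |sweet      progress|
|childhood  high car|
|is  python  ant for|
|have    old    been|
|content            |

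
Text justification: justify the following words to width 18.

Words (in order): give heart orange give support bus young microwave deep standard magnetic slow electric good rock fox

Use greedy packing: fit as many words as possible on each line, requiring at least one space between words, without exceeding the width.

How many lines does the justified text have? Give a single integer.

Line 1: ['give', 'heart', 'orange'] (min_width=17, slack=1)
Line 2: ['give', 'support', 'bus'] (min_width=16, slack=2)
Line 3: ['young', 'microwave'] (min_width=15, slack=3)
Line 4: ['deep', 'standard'] (min_width=13, slack=5)
Line 5: ['magnetic', 'slow'] (min_width=13, slack=5)
Line 6: ['electric', 'good', 'rock'] (min_width=18, slack=0)
Line 7: ['fox'] (min_width=3, slack=15)
Total lines: 7

Answer: 7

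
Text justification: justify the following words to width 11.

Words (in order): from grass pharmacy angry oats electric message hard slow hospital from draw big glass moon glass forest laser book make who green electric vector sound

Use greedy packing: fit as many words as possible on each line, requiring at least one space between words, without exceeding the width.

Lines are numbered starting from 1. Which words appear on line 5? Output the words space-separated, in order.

Line 1: ['from', 'grass'] (min_width=10, slack=1)
Line 2: ['pharmacy'] (min_width=8, slack=3)
Line 3: ['angry', 'oats'] (min_width=10, slack=1)
Line 4: ['electric'] (min_width=8, slack=3)
Line 5: ['message'] (min_width=7, slack=4)
Line 6: ['hard', 'slow'] (min_width=9, slack=2)
Line 7: ['hospital'] (min_width=8, slack=3)
Line 8: ['from', 'draw'] (min_width=9, slack=2)
Line 9: ['big', 'glass'] (min_width=9, slack=2)
Line 10: ['moon', 'glass'] (min_width=10, slack=1)
Line 11: ['forest'] (min_width=6, slack=5)
Line 12: ['laser', 'book'] (min_width=10, slack=1)
Line 13: ['make', 'who'] (min_width=8, slack=3)
Line 14: ['green'] (min_width=5, slack=6)
Line 15: ['electric'] (min_width=8, slack=3)
Line 16: ['vector'] (min_width=6, slack=5)
Line 17: ['sound'] (min_width=5, slack=6)

Answer: message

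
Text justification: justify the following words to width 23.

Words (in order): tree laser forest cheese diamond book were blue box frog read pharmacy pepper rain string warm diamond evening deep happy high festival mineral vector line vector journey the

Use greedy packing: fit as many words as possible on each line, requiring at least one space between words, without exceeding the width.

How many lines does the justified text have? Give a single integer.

Line 1: ['tree', 'laser', 'forest'] (min_width=17, slack=6)
Line 2: ['cheese', 'diamond', 'book'] (min_width=19, slack=4)
Line 3: ['were', 'blue', 'box', 'frog', 'read'] (min_width=23, slack=0)
Line 4: ['pharmacy', 'pepper', 'rain'] (min_width=20, slack=3)
Line 5: ['string', 'warm', 'diamond'] (min_width=19, slack=4)
Line 6: ['evening', 'deep', 'happy', 'high'] (min_width=23, slack=0)
Line 7: ['festival', 'mineral', 'vector'] (min_width=23, slack=0)
Line 8: ['line', 'vector', 'journey', 'the'] (min_width=23, slack=0)
Total lines: 8

Answer: 8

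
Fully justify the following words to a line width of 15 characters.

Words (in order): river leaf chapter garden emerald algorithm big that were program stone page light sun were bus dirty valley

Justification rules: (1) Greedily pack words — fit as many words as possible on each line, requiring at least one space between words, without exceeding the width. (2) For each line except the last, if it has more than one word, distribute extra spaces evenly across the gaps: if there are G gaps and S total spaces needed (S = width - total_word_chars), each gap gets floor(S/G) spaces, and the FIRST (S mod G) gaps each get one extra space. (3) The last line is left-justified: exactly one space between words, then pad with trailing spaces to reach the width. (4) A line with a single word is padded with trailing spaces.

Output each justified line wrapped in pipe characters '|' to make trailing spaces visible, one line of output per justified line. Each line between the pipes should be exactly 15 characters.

Line 1: ['river', 'leaf'] (min_width=10, slack=5)
Line 2: ['chapter', 'garden'] (min_width=14, slack=1)
Line 3: ['emerald'] (min_width=7, slack=8)
Line 4: ['algorithm', 'big'] (min_width=13, slack=2)
Line 5: ['that', 'were'] (min_width=9, slack=6)
Line 6: ['program', 'stone'] (min_width=13, slack=2)
Line 7: ['page', 'light', 'sun'] (min_width=14, slack=1)
Line 8: ['were', 'bus', 'dirty'] (min_width=14, slack=1)
Line 9: ['valley'] (min_width=6, slack=9)

Answer: |river      leaf|
|chapter  garden|
|emerald        |
|algorithm   big|
|that       were|
|program   stone|
|page  light sun|
|were  bus dirty|
|valley         |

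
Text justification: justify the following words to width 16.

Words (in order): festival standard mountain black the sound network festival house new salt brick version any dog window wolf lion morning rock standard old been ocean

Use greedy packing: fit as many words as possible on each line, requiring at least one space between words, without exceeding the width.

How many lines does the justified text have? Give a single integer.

Line 1: ['festival'] (min_width=8, slack=8)
Line 2: ['standard'] (min_width=8, slack=8)
Line 3: ['mountain', 'black'] (min_width=14, slack=2)
Line 4: ['the', 'sound'] (min_width=9, slack=7)
Line 5: ['network', 'festival'] (min_width=16, slack=0)
Line 6: ['house', 'new', 'salt'] (min_width=14, slack=2)
Line 7: ['brick', 'version'] (min_width=13, slack=3)
Line 8: ['any', 'dog', 'window'] (min_width=14, slack=2)
Line 9: ['wolf', 'lion'] (min_width=9, slack=7)
Line 10: ['morning', 'rock'] (min_width=12, slack=4)
Line 11: ['standard', 'old'] (min_width=12, slack=4)
Line 12: ['been', 'ocean'] (min_width=10, slack=6)
Total lines: 12

Answer: 12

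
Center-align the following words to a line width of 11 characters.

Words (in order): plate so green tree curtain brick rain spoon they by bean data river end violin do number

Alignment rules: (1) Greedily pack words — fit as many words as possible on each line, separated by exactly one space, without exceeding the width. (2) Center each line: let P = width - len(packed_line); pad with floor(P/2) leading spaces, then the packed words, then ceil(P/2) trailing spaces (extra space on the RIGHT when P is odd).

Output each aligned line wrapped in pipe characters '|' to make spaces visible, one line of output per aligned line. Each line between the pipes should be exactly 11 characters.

Line 1: ['plate', 'so'] (min_width=8, slack=3)
Line 2: ['green', 'tree'] (min_width=10, slack=1)
Line 3: ['curtain'] (min_width=7, slack=4)
Line 4: ['brick', 'rain'] (min_width=10, slack=1)
Line 5: ['spoon', 'they'] (min_width=10, slack=1)
Line 6: ['by', 'bean'] (min_width=7, slack=4)
Line 7: ['data', 'river'] (min_width=10, slack=1)
Line 8: ['end', 'violin'] (min_width=10, slack=1)
Line 9: ['do', 'number'] (min_width=9, slack=2)

Answer: | plate so  |
|green tree |
|  curtain  |
|brick rain |
|spoon they |
|  by bean  |
|data river |
|end violin |
| do number |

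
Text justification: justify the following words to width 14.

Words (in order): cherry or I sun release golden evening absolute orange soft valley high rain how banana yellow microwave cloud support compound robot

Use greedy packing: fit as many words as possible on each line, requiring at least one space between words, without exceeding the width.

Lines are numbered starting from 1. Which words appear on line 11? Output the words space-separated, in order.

Answer: compound robot

Derivation:
Line 1: ['cherry', 'or', 'I'] (min_width=11, slack=3)
Line 2: ['sun', 'release'] (min_width=11, slack=3)
Line 3: ['golden', 'evening'] (min_width=14, slack=0)
Line 4: ['absolute'] (min_width=8, slack=6)
Line 5: ['orange', 'soft'] (min_width=11, slack=3)
Line 6: ['valley', 'high'] (min_width=11, slack=3)
Line 7: ['rain', 'how'] (min_width=8, slack=6)
Line 8: ['banana', 'yellow'] (min_width=13, slack=1)
Line 9: ['microwave'] (min_width=9, slack=5)
Line 10: ['cloud', 'support'] (min_width=13, slack=1)
Line 11: ['compound', 'robot'] (min_width=14, slack=0)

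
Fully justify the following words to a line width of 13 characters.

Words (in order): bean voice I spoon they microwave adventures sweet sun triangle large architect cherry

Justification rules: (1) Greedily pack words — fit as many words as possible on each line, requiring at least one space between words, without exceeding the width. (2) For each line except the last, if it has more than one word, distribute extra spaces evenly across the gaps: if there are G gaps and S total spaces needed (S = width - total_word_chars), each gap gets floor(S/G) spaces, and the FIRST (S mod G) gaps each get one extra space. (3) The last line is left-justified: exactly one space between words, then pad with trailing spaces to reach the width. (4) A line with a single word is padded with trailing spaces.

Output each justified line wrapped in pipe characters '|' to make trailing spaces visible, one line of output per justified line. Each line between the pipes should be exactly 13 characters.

Line 1: ['bean', 'voice', 'I'] (min_width=12, slack=1)
Line 2: ['spoon', 'they'] (min_width=10, slack=3)
Line 3: ['microwave'] (min_width=9, slack=4)
Line 4: ['adventures'] (min_width=10, slack=3)
Line 5: ['sweet', 'sun'] (min_width=9, slack=4)
Line 6: ['triangle'] (min_width=8, slack=5)
Line 7: ['large'] (min_width=5, slack=8)
Line 8: ['architect'] (min_width=9, slack=4)
Line 9: ['cherry'] (min_width=6, slack=7)

Answer: |bean  voice I|
|spoon    they|
|microwave    |
|adventures   |
|sweet     sun|
|triangle     |
|large        |
|architect    |
|cherry       |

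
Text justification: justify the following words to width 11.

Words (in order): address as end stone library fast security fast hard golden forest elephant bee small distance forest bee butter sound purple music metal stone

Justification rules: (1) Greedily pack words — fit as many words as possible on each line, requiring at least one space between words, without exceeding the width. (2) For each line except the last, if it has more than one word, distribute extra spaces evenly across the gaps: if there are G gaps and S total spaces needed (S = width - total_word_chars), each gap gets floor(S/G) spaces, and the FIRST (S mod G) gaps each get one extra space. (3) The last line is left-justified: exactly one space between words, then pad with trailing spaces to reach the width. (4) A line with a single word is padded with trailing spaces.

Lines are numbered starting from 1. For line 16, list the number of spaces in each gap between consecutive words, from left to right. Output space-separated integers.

Line 1: ['address', 'as'] (min_width=10, slack=1)
Line 2: ['end', 'stone'] (min_width=9, slack=2)
Line 3: ['library'] (min_width=7, slack=4)
Line 4: ['fast'] (min_width=4, slack=7)
Line 5: ['security'] (min_width=8, slack=3)
Line 6: ['fast', 'hard'] (min_width=9, slack=2)
Line 7: ['golden'] (min_width=6, slack=5)
Line 8: ['forest'] (min_width=6, slack=5)
Line 9: ['elephant'] (min_width=8, slack=3)
Line 10: ['bee', 'small'] (min_width=9, slack=2)
Line 11: ['distance'] (min_width=8, slack=3)
Line 12: ['forest', 'bee'] (min_width=10, slack=1)
Line 13: ['butter'] (min_width=6, slack=5)
Line 14: ['sound'] (min_width=5, slack=6)
Line 15: ['purple'] (min_width=6, slack=5)
Line 16: ['music', 'metal'] (min_width=11, slack=0)
Line 17: ['stone'] (min_width=5, slack=6)

Answer: 1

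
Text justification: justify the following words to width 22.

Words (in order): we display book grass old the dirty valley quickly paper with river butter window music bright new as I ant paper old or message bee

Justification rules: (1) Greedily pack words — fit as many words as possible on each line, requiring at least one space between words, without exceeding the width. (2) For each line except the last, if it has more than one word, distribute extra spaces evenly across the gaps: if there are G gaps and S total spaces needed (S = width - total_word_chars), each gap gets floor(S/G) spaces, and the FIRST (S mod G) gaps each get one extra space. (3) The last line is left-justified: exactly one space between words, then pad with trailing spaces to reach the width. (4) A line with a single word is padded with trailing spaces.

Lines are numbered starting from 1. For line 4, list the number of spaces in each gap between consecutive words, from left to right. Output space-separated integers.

Line 1: ['we', 'display', 'book', 'grass'] (min_width=21, slack=1)
Line 2: ['old', 'the', 'dirty', 'valley'] (min_width=20, slack=2)
Line 3: ['quickly', 'paper', 'with'] (min_width=18, slack=4)
Line 4: ['river', 'butter', 'window'] (min_width=19, slack=3)
Line 5: ['music', 'bright', 'new', 'as', 'I'] (min_width=21, slack=1)
Line 6: ['ant', 'paper', 'old', 'or'] (min_width=16, slack=6)
Line 7: ['message', 'bee'] (min_width=11, slack=11)

Answer: 3 2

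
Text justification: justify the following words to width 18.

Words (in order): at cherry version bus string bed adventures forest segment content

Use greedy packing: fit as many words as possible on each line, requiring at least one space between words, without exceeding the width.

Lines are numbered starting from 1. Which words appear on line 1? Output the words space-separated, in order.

Answer: at cherry version

Derivation:
Line 1: ['at', 'cherry', 'version'] (min_width=17, slack=1)
Line 2: ['bus', 'string', 'bed'] (min_width=14, slack=4)
Line 3: ['adventures', 'forest'] (min_width=17, slack=1)
Line 4: ['segment', 'content'] (min_width=15, slack=3)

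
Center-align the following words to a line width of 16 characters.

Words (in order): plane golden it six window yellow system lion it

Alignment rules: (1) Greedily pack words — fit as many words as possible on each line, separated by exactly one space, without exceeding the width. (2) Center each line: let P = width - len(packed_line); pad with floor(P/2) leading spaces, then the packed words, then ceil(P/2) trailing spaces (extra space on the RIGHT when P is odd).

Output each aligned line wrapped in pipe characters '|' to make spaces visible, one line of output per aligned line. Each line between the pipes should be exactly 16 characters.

Answer: |plane golden it |
|   six window   |
| yellow system  |
|    lion it     |

Derivation:
Line 1: ['plane', 'golden', 'it'] (min_width=15, slack=1)
Line 2: ['six', 'window'] (min_width=10, slack=6)
Line 3: ['yellow', 'system'] (min_width=13, slack=3)
Line 4: ['lion', 'it'] (min_width=7, slack=9)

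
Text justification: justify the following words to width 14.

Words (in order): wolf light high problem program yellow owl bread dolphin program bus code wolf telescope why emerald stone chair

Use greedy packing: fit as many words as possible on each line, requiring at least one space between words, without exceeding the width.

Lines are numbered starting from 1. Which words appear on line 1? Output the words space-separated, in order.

Line 1: ['wolf', 'light'] (min_width=10, slack=4)
Line 2: ['high', 'problem'] (min_width=12, slack=2)
Line 3: ['program', 'yellow'] (min_width=14, slack=0)
Line 4: ['owl', 'bread'] (min_width=9, slack=5)
Line 5: ['dolphin'] (min_width=7, slack=7)
Line 6: ['program', 'bus'] (min_width=11, slack=3)
Line 7: ['code', 'wolf'] (min_width=9, slack=5)
Line 8: ['telescope', 'why'] (min_width=13, slack=1)
Line 9: ['emerald', 'stone'] (min_width=13, slack=1)
Line 10: ['chair'] (min_width=5, slack=9)

Answer: wolf light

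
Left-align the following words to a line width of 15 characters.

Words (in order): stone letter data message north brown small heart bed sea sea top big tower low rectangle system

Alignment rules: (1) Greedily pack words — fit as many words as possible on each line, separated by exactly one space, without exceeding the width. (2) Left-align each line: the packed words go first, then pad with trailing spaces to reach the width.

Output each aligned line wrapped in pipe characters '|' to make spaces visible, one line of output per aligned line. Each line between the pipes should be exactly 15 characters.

Answer: |stone letter   |
|data message   |
|north brown    |
|small heart bed|
|sea sea top big|
|tower low      |
|rectangle      |
|system         |

Derivation:
Line 1: ['stone', 'letter'] (min_width=12, slack=3)
Line 2: ['data', 'message'] (min_width=12, slack=3)
Line 3: ['north', 'brown'] (min_width=11, slack=4)
Line 4: ['small', 'heart', 'bed'] (min_width=15, slack=0)
Line 5: ['sea', 'sea', 'top', 'big'] (min_width=15, slack=0)
Line 6: ['tower', 'low'] (min_width=9, slack=6)
Line 7: ['rectangle'] (min_width=9, slack=6)
Line 8: ['system'] (min_width=6, slack=9)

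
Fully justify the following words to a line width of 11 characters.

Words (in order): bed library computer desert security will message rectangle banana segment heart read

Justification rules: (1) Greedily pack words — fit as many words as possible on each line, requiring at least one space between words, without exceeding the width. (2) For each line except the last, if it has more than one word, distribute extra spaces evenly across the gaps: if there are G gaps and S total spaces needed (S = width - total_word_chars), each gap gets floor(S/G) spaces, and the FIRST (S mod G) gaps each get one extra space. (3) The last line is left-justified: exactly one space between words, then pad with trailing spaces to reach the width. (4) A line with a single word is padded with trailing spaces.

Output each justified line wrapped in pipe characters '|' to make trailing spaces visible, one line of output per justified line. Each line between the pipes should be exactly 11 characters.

Line 1: ['bed', 'library'] (min_width=11, slack=0)
Line 2: ['computer'] (min_width=8, slack=3)
Line 3: ['desert'] (min_width=6, slack=5)
Line 4: ['security'] (min_width=8, slack=3)
Line 5: ['will'] (min_width=4, slack=7)
Line 6: ['message'] (min_width=7, slack=4)
Line 7: ['rectangle'] (min_width=9, slack=2)
Line 8: ['banana'] (min_width=6, slack=5)
Line 9: ['segment'] (min_width=7, slack=4)
Line 10: ['heart', 'read'] (min_width=10, slack=1)

Answer: |bed library|
|computer   |
|desert     |
|security   |
|will       |
|message    |
|rectangle  |
|banana     |
|segment    |
|heart read |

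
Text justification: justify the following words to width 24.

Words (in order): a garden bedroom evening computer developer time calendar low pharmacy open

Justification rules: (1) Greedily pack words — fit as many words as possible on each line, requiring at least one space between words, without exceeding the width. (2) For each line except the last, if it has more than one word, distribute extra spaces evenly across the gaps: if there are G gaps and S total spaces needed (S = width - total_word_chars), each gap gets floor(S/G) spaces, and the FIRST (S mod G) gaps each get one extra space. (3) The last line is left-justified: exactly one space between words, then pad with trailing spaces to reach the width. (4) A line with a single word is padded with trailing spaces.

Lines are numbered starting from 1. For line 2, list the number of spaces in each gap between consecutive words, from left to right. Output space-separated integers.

Line 1: ['a', 'garden', 'bedroom', 'evening'] (min_width=24, slack=0)
Line 2: ['computer', 'developer', 'time'] (min_width=23, slack=1)
Line 3: ['calendar', 'low', 'pharmacy'] (min_width=21, slack=3)
Line 4: ['open'] (min_width=4, slack=20)

Answer: 2 1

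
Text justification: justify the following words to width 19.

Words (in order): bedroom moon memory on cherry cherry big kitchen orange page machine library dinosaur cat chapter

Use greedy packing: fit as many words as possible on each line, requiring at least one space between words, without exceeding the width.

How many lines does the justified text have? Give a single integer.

Line 1: ['bedroom', 'moon', 'memory'] (min_width=19, slack=0)
Line 2: ['on', 'cherry', 'cherry'] (min_width=16, slack=3)
Line 3: ['big', 'kitchen', 'orange'] (min_width=18, slack=1)
Line 4: ['page', 'machine'] (min_width=12, slack=7)
Line 5: ['library', 'dinosaur'] (min_width=16, slack=3)
Line 6: ['cat', 'chapter'] (min_width=11, slack=8)
Total lines: 6

Answer: 6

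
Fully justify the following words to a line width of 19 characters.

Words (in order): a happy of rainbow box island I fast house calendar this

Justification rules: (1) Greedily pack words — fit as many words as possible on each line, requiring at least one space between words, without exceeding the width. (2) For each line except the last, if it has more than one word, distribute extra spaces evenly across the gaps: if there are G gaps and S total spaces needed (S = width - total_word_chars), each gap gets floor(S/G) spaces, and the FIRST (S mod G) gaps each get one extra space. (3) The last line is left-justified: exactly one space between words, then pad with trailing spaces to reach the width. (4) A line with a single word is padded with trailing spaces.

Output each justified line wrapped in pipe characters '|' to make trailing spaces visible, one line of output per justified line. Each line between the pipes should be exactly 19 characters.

Answer: |a  happy of rainbow|
|box  island  I fast|
|house calendar this|

Derivation:
Line 1: ['a', 'happy', 'of', 'rainbow'] (min_width=18, slack=1)
Line 2: ['box', 'island', 'I', 'fast'] (min_width=17, slack=2)
Line 3: ['house', 'calendar', 'this'] (min_width=19, slack=0)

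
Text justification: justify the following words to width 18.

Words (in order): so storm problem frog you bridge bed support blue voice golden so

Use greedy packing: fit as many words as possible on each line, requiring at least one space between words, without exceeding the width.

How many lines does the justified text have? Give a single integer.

Line 1: ['so', 'storm', 'problem'] (min_width=16, slack=2)
Line 2: ['frog', 'you', 'bridge'] (min_width=15, slack=3)
Line 3: ['bed', 'support', 'blue'] (min_width=16, slack=2)
Line 4: ['voice', 'golden', 'so'] (min_width=15, slack=3)
Total lines: 4

Answer: 4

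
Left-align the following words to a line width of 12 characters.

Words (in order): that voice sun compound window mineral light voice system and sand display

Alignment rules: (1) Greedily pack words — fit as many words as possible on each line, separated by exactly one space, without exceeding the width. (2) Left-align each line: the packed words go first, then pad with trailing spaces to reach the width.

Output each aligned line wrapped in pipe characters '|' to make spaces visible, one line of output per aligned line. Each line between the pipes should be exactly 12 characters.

Answer: |that voice  |
|sun compound|
|window      |
|mineral     |
|light voice |
|system and  |
|sand display|

Derivation:
Line 1: ['that', 'voice'] (min_width=10, slack=2)
Line 2: ['sun', 'compound'] (min_width=12, slack=0)
Line 3: ['window'] (min_width=6, slack=6)
Line 4: ['mineral'] (min_width=7, slack=5)
Line 5: ['light', 'voice'] (min_width=11, slack=1)
Line 6: ['system', 'and'] (min_width=10, slack=2)
Line 7: ['sand', 'display'] (min_width=12, slack=0)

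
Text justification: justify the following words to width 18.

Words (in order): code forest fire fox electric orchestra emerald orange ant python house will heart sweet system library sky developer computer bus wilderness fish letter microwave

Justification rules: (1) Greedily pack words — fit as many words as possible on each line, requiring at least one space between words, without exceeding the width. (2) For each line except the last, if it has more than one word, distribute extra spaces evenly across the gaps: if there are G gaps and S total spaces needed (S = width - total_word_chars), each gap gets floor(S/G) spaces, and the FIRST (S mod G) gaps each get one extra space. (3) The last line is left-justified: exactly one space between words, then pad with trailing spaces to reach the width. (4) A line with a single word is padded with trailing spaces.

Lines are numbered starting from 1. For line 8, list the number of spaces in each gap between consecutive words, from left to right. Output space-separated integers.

Answer: 1

Derivation:
Line 1: ['code', 'forest', 'fire'] (min_width=16, slack=2)
Line 2: ['fox', 'electric'] (min_width=12, slack=6)
Line 3: ['orchestra', 'emerald'] (min_width=17, slack=1)
Line 4: ['orange', 'ant', 'python'] (min_width=17, slack=1)
Line 5: ['house', 'will', 'heart'] (min_width=16, slack=2)
Line 6: ['sweet', 'system'] (min_width=12, slack=6)
Line 7: ['library', 'sky'] (min_width=11, slack=7)
Line 8: ['developer', 'computer'] (min_width=18, slack=0)
Line 9: ['bus', 'wilderness'] (min_width=14, slack=4)
Line 10: ['fish', 'letter'] (min_width=11, slack=7)
Line 11: ['microwave'] (min_width=9, slack=9)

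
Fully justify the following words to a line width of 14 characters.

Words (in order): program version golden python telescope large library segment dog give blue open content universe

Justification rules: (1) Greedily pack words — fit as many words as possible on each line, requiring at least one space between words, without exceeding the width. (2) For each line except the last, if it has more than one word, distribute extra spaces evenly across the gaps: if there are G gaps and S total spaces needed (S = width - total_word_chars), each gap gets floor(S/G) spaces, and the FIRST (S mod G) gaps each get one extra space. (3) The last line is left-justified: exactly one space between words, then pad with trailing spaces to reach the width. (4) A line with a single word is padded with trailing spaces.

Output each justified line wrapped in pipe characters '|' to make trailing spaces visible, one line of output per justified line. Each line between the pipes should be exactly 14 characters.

Answer: |program       |
|version golden|
|python        |
|telescope     |
|large  library|
|segment    dog|
|give blue open|
|content       |
|universe      |

Derivation:
Line 1: ['program'] (min_width=7, slack=7)
Line 2: ['version', 'golden'] (min_width=14, slack=0)
Line 3: ['python'] (min_width=6, slack=8)
Line 4: ['telescope'] (min_width=9, slack=5)
Line 5: ['large', 'library'] (min_width=13, slack=1)
Line 6: ['segment', 'dog'] (min_width=11, slack=3)
Line 7: ['give', 'blue', 'open'] (min_width=14, slack=0)
Line 8: ['content'] (min_width=7, slack=7)
Line 9: ['universe'] (min_width=8, slack=6)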